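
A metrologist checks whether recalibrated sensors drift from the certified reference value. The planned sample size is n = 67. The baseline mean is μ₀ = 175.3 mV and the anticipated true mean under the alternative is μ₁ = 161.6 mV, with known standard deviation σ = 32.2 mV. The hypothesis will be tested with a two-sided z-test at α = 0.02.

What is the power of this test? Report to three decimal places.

Standardized effect: d = |μ₁ − μ₀| / σ = |161.6 − 175.3| / 32.2 = 0.4255
Noncentrality parameter: δ = d·√n = 0.4255 × √67 = 3.4826
Two-sided α = 0.02 → critical value z_{0.01} = 2.326.
Power = Φ(δ − 2.326) + Φ(−δ − 2.326) = Φ(1.156) + Φ(-5.809) = 0.8762 + 0.0000 = 0.8762.

Power ≈ 0.876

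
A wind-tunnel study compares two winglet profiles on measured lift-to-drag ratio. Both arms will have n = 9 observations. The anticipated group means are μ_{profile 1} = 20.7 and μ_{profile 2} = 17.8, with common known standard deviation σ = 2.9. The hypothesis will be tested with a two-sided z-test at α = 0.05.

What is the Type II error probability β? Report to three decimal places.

β ≈ 0.436

Standardized effect: d = |μ_{profile 1} − μ_{profile 2}| / σ = |20.7 − 17.8| / 2.9 = 1.0000
Noncentrality parameter: δ = d·√(n/2) = 1.0000 × √(9/2) = 2.1213
Critical value for a two-sided test at α = 0.05: z_{α/2} = 1.960.
Power = Φ(δ − 1.960) + Φ(−δ − 1.960) = Φ(0.161) + Φ(-4.081) = 0.5641 + 0.0000 = 0.5641.
Type II error: β = 1 − power = 1 − 0.5641 = 0.4359.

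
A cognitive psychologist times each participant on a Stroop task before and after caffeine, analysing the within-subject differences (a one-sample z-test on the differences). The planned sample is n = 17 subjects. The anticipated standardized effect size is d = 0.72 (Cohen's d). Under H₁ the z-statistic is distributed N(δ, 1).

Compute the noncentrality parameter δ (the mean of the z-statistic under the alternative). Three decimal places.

δ ≈ 2.969

The noncentrality parameter scales effect size by the design's sample-size factor: δ = d·√n = 0.72 × √17 = 2.9686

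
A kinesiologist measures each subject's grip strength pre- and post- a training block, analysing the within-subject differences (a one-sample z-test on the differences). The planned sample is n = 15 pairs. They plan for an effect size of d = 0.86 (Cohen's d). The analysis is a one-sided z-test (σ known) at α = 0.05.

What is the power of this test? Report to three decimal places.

Noncentrality parameter: δ = d·√n = 0.86 × √15 = 3.3308
Critical value for a one-sided test at α = 0.05: z_α = 1.645.
Power = P(Z > 1.645 − δ) = Φ(1.686) = 0.9541.

Power ≈ 0.954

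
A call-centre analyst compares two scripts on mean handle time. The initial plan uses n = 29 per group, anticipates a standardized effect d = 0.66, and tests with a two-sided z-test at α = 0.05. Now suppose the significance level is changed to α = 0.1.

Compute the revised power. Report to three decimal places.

Power ≈ 0.807

δ = d·√(n/2) = 0.66 × √(29/2) = 2.5132 (unchanged). New critical value: z_{0.05} = 1.645.
Revised power = Φ(δ − 1.645) + Φ(−δ − 1.645) = Φ(0.868) + Φ(-4.158) = 0.8074 + 0.0000 = 0.8074.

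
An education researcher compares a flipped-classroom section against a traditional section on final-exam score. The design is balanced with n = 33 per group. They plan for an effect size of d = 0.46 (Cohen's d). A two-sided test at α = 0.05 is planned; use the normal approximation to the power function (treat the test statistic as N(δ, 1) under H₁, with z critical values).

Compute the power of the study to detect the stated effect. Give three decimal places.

Noncentrality parameter: δ = d·√(n/2) = 0.46 × √(33/2) = 1.8685
Two-sided α = 0.05 → critical value z_{0.025} = 1.960.
Power = Φ(δ − 1.960) + Φ(−δ − 1.960) = Φ(-0.091) + Φ(-3.828) = 0.4636 + 0.0001 = 0.4636.

Power ≈ 0.464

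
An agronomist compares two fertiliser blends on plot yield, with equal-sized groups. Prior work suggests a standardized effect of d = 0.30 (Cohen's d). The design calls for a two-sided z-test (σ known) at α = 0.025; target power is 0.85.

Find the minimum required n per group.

n = 239 per group

For power 0.85 need Φ(δ − z_{0.0125}) = 0.85, so δ = z_{0.0125} + z_{0.15} = 2.241 + 1.036 = 3.278.
(Ignoring the negligible lower-tail rejection probability gives the usual closed-form inversion.)
δ = d·√(n/2) ⇒ n = 2(δ/d)² = 2 × (3.278 / 0.30)² = 238.76.
Rounding up, n = 239 per group.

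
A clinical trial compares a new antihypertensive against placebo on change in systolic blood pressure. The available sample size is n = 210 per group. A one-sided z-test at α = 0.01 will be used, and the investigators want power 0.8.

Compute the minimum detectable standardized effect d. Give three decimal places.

Need Φ(δ − 2.326) = 0.8, so δ = 2.326 + 0.842 = 3.168.
δ = d·√(n/2) ⇒ d = δ/√(n/2) = 3.168/√(210/2) = 0.3092.

d ≈ 0.309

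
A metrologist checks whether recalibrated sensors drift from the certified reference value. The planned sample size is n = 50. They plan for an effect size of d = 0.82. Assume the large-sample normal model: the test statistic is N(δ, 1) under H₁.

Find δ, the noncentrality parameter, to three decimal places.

δ = d·√n = 0.82 × √50 = 5.7983

δ ≈ 5.798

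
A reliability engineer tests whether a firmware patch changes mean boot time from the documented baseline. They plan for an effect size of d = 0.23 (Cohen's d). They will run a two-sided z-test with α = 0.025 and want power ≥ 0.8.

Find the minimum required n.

Set Φ(δ − 2.241) = 0.8; then δ − 2.241 = Φ⁻¹(0.8) = 0.842, giving δ = 3.083.
(For δ > 0 the lower-tail rejection region contributes negligibly to power, so the one-term inversion is standard.)
δ = d·√n ⇒ n = (δ/d)² = (3.083 / 0.23)² = 179.68.
Round up to the next whole unit.

n = 180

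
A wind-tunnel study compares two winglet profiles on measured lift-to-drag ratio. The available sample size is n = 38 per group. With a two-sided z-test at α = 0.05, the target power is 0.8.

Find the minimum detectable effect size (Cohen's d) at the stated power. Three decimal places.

d ≈ 0.643

Need Φ(δ − 1.960) = 0.8, so δ = 1.960 + 0.842 = 2.802.
(The second rejection-region term Φ(−δ − z_{α/2}) is negligible and dropped.)
δ = d·√(n/2) ⇒ d = δ/√(n/2) = 2.802/√(38/2) = 0.6427.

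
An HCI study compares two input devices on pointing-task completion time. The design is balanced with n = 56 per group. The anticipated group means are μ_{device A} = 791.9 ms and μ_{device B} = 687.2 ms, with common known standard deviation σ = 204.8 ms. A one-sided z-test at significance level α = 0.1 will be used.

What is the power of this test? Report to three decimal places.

Standardized effect: d = |μ_{device A} − μ_{device B}| / σ = |791.9 − 687.2| / 204.8 = 0.5112
Noncentrality parameter: δ = d·√(n/2) = 0.5112 × √(56/2) = 2.7052
One-sided α = 0.1 → critical value z_{0.1} = 1.282.
Power = P(Z > 1.282 − δ) = Φ(1.424) = 0.9227.

Power ≈ 0.923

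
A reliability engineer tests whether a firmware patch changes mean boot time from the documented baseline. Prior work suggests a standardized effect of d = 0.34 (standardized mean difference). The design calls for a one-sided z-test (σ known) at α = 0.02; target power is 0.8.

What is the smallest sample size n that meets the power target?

n = 73

For power 0.8 need Φ(δ − z_{0.02}) = 0.8, so δ = z_{0.02} + z_{0.20} = 2.054 + 0.842 = 2.895.
δ = d·√n ⇒ n = (δ/d)² = (2.895 / 0.34)² = 72.52.
Round up to the next whole unit.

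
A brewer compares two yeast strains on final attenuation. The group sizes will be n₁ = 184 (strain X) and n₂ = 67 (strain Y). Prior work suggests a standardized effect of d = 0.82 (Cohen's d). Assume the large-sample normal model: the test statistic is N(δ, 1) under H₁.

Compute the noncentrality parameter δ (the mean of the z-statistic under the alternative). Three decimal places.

δ = d / √(1/n₁ + 1/n₂) = 0.82 / √(1/184 + 1/67) = 5.7468

δ ≈ 5.747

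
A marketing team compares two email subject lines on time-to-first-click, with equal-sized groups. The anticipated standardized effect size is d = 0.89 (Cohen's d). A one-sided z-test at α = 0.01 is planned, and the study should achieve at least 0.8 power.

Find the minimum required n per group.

n = 26 per group

For power 0.8 need Φ(δ − z_{0.01}) = 0.8, so δ = z_{0.01} + z_{0.20} = 2.326 + 0.842 = 3.168.
δ = d·√(n/2) ⇒ n = 2(δ/d)² = 2 × (3.168 / 0.89)² = 25.34.
Rounding up, n = 26 per group.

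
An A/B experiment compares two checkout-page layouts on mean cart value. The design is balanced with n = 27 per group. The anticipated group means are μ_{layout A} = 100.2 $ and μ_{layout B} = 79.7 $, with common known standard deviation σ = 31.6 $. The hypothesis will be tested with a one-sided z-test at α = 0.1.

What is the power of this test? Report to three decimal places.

Standardized effect: d = |μ_{layout A} − μ_{layout B}| / σ = |100.2 − 79.7| / 31.6 = 0.6487
Noncentrality parameter: δ = d·√(n/2) = 0.6487 × √(27/2) = 2.3836
One-sided α = 0.1 → critical value z_{0.1} = 1.282.
Power = Φ(δ − 1.282) = Φ(1.102) = 0.8648.

Power ≈ 0.865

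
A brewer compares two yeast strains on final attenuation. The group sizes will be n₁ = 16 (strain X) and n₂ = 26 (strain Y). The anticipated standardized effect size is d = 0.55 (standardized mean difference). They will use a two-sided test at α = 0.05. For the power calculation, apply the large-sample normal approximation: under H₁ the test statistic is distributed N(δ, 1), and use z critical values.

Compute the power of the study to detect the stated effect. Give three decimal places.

Power ≈ 0.410

Noncentrality parameter: δ = d / √(1/n₁ + 1/n₂) = 0.55 / √(1/16 + 1/26) = 1.7310
Critical value for a two-sided test at α = 0.05: z_{α/2} = 1.960.
Power = Φ(δ − 1.960) + Φ(−δ − 1.960) = Φ(-0.229) + Φ(-3.691) = 0.4094 + 0.0001 = 0.4095.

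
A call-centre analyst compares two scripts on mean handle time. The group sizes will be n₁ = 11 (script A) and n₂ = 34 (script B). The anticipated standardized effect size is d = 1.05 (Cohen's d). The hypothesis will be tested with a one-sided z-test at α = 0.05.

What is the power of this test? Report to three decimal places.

Noncentrality parameter: λ = d / √(1/n₁ + 1/n₂) = 1.05 / √(1/11 + 1/34) = 3.0270
One-sided α = 0.05 → critical value z_{0.05} = 1.645.
Power = Φ(λ − 1.645) = Φ(1.382) = 0.9165.

Power ≈ 0.917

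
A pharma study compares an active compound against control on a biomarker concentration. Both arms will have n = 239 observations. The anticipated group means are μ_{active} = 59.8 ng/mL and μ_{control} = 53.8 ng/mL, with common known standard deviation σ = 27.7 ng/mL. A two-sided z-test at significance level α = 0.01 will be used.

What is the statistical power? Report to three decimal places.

Standardized effect: d = |μ_{active} − μ_{control}| / σ = |59.8 − 53.8| / 27.7 = 0.2166
Noncentrality parameter: δ = d·√(n/2) = 0.2166 × √(239/2) = 2.3679
Critical value for a two-sided test at α = 0.01: z_{α/2} = 2.576.
Power = Φ(δ − 2.576) + Φ(−δ − 2.576) = Φ(-0.208) + Φ(-4.944) = 0.4176 + 0.0000 = 0.4176.

Power ≈ 0.418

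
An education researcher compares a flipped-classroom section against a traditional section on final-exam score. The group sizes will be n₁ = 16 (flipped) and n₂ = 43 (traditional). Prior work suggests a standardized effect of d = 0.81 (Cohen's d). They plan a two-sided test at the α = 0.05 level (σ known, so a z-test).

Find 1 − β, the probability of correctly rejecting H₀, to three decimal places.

Power ≈ 0.790

Noncentrality parameter: δ = d / √(1/n₁ + 1/n₂) = 0.81 / √(1/16 + 1/43) = 2.7660
Two-sided α = 0.05 → critical value z_{0.025} = 1.960.
Power = Φ(δ − 1.960) + Φ(−δ − 1.960) = Φ(0.806) + Φ(-4.726) = 0.7899 + 0.0000 = 0.7899.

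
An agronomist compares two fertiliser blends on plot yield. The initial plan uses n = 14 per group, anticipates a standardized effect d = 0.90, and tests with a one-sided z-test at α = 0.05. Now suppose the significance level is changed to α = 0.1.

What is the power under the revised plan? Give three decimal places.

δ = d·√(n/2) = 0.90 × √(14/2) = 2.3812 (unchanged). New critical value: z_{0.1} = 1.282.
Revised power = Φ(δ − 1.282) = Φ(1.100) = 0.8643.

Power ≈ 0.864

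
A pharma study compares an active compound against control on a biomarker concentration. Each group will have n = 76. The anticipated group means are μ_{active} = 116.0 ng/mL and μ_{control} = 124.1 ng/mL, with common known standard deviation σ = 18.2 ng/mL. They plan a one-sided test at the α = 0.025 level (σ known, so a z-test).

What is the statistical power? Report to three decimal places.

Power ≈ 0.783

Standardized effect: d = |μ_{active} − μ_{control}| / σ = |116.0 − 124.1| / 18.2 = 0.4451
Noncentrality parameter: δ = d·√(n/2) = 0.4451 × √(76/2) = 2.7435
Critical value for a one-sided test at α = 0.025: z_α = 1.960.
Power = Φ(δ − 1.960) = Φ(0.784) = 0.7833.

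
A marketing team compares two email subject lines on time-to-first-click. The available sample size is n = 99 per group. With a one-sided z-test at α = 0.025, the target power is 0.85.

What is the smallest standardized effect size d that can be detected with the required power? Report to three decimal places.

d ≈ 0.426

Need Φ(δ − 1.960) = 0.85, so δ = 1.960 + 1.036 = 2.996.
δ = d·√(n/2) ⇒ d = δ/√(n/2) = 2.996/√(99/2) = 0.4259.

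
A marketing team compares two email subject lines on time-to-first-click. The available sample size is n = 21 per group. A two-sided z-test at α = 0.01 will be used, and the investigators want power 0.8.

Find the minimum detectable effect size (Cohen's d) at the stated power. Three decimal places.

Need Φ(δ − 2.576) = 0.8, so δ = 2.576 + 0.842 = 3.417.
(The second rejection-region term Φ(−δ − z_{α/2}) is negligible and dropped.)
δ = d·√(n/2) ⇒ d = δ/√(n/2) = 3.417/√(21/2) = 1.0546.

d ≈ 1.055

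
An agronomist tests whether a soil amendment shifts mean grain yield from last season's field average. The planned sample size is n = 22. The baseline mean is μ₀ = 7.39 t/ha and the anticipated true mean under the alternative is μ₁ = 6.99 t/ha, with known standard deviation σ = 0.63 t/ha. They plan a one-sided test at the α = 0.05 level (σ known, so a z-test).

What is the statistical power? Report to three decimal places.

Standardized effect: d = |μ₁ − μ₀| / σ = |6.99 − 7.39| / 0.63 = 0.6349
Noncentrality parameter: λ = d·√n = 0.6349 × √22 = 2.9780
One-sided α = 0.05 → critical value z_{0.05} = 1.645.
Power = Φ(λ − 1.645) = Φ(1.333) = 0.9088.

Power ≈ 0.909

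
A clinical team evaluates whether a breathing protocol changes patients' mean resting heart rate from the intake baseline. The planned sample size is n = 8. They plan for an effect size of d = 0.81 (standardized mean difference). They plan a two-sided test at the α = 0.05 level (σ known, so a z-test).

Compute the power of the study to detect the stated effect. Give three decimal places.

Noncentrality parameter: δ = d·√n = 0.81 × √8 = 2.2910
Two-sided α = 0.05 → critical value z_{0.025} = 1.960.
Power = Φ(δ − 1.960) + Φ(−δ − 1.960) = Φ(0.331) + Φ(-4.251) = 0.6297 + 0.0000 = 0.6297.

Power ≈ 0.630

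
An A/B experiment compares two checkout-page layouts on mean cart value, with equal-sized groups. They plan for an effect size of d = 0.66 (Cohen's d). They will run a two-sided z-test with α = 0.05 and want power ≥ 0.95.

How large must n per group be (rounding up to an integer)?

For power 0.95 need Φ(δ − z_{0.025}) = 0.95, so δ = z_{0.025} + z_{0.05} = 1.960 + 1.645 = 3.605.
(For δ > 0 the lower-tail rejection region contributes negligibly to power, so the one-term inversion is standard.)
δ = d·√(n/2) ⇒ n = 2(δ/d)² = 2 × (3.605 / 0.66)² = 59.66.
Round up to the next whole unit.

n = 60 per group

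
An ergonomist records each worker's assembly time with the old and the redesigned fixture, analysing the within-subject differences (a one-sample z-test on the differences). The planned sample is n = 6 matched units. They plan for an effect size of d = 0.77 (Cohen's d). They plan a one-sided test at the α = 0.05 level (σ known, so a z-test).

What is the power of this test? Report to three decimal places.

Noncentrality parameter: λ = d·√n = 0.77 × √6 = 1.8861
One-sided α = 0.05 → critical value z_{0.05} = 1.645.
Power = Φ(λ − 1.645) = Φ(0.241) = 0.5953.

Power ≈ 0.595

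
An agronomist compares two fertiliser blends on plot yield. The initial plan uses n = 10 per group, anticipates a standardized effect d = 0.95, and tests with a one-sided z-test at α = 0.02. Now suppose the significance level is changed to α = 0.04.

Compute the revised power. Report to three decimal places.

Power ≈ 0.646

δ = d·√(n/2) = 0.95 × √(10/2) = 2.1243 (unchanged). New critical value: z_{0.04} = 1.751.
Revised power = P(Z > 1.751 − δ) = Φ(0.374) = 0.6456.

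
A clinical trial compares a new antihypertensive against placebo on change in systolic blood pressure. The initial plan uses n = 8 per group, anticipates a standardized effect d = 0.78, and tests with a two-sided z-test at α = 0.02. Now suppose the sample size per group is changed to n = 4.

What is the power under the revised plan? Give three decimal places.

Power ≈ 0.111

With n = 4 per group: δ = d·√(n/2) = 0.78 × √(4/2) = 1.1031. Critical value z_{0.01} = 2.326.
Revised power = Φ(δ − 2.326) + Φ(−δ − 2.326) = Φ(-1.223) + Φ(-3.429) = 0.1106 + 0.0003 = 0.1109.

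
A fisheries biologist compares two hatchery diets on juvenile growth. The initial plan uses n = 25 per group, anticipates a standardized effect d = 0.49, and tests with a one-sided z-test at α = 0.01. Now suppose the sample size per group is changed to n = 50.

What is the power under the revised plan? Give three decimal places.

With n = 50 per group: δ = d·√(n/2) = 0.49 × √(50/2) = 2.4500. Critical value z_{0.01} = 2.326.
Revised power = Φ(δ − 2.326) = Φ(0.124) = 0.5492.

Power ≈ 0.549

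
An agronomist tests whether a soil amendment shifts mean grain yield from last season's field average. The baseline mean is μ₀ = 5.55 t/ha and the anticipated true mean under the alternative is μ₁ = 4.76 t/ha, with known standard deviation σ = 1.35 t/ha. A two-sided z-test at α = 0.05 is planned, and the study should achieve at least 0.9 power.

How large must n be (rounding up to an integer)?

n = 31

Standardized effect: d = |μ₁ − μ₀| / σ = |4.76 − 5.55| / 1.35 = 0.5852
Set Φ(δ − 1.960) = 0.9; then δ − 1.960 = Φ⁻¹(0.9) = 1.282, giving δ = 3.242.
(The Φ(−δ − z_{α/2}) term is vanishingly small for δ > 0 and is dropped in the standard sample-size formula.)
δ = d·√n ⇒ n = (δ/d)² = (3.242 / 0.5852)² = 30.68.
Rounding up, n = 31.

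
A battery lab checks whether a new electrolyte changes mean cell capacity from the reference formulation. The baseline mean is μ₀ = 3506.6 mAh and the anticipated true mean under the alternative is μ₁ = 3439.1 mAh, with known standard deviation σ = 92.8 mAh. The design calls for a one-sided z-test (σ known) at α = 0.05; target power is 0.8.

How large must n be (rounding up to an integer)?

Standardized effect: d = |μ₁ − μ₀| / σ = |3439.1 − 3506.6| / 92.8 = 0.7274
For power 0.8 need Φ(δ − z_{0.05}) = 0.8, so δ = z_{0.05} + z_{0.20} = 1.645 + 0.842 = 2.486.
δ = d·√n ⇒ n = (δ/d)² = (2.486 / 0.7274)² = 11.69.
Rounding up, n = 12.

n = 12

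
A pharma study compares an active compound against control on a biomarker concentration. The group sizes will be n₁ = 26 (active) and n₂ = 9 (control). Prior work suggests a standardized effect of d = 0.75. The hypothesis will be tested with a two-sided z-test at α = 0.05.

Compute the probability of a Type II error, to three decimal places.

Noncentrality parameter: δ = d / √(1/n₁ + 1/n₂) = 0.75 / √(1/26 + 1/9) = 1.9393
Critical value for a two-sided test at α = 0.05: z_{α/2} = 1.960.
Power = Φ(δ − 1.960) + Φ(−δ − 1.960) = Φ(-0.021) + Φ(-3.899) = 0.4917 + 0.0000 = 0.4918.
Type II error: β = 1 − power = 1 − 0.4918 = 0.5082.

β ≈ 0.508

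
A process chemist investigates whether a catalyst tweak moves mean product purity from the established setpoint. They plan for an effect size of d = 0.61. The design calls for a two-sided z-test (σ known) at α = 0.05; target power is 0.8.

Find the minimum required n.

n = 22

For power 0.8 need Φ(δ − z_{0.025}) = 0.8, so δ = z_{0.025} + z_{0.20} = 1.960 + 0.842 = 2.802.
(For δ > 0 the lower-tail rejection region contributes negligibly to power, so the one-term inversion is standard.)
δ = d·√n ⇒ n = (δ/d)² = (2.802 / 0.61)² = 21.09.
Round up to the next whole unit.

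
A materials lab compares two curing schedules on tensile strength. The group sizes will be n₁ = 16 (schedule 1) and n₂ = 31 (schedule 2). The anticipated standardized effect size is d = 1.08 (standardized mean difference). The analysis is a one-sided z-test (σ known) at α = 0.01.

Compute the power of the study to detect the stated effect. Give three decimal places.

Noncentrality parameter: λ = d / √(1/n₁ + 1/n₂) = 1.08 / √(1/16 + 1/31) = 3.5085
One-sided α = 0.01 → critical value z_{0.01} = 2.326.
Power = P(Z > 2.326 − λ) = Φ(1.182) = 0.8814.

Power ≈ 0.881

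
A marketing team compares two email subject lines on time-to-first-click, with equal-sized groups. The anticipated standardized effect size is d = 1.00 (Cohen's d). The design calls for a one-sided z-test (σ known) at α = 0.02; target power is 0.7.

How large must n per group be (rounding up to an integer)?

n = 14 per group

Set Φ(δ − 2.054) = 0.7; then δ − 2.054 = Φ⁻¹(0.7) = 0.524, giving δ = 2.578.
δ = d·√(n/2) ⇒ n = 2(δ/d)² = 2 × (2.578 / 1.00)² = 13.29.
Round up to the next whole unit.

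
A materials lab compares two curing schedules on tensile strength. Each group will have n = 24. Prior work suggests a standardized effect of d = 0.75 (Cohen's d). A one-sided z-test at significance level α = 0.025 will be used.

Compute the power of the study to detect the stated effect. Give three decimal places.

Power ≈ 0.738

Noncentrality parameter: δ = d·√(n/2) = 0.75 × √(24/2) = 2.5981
One-sided α = 0.025 → critical value z_{0.025} = 1.960.
Power = P(Z > 1.960 − δ) = Φ(0.638) = 0.7383.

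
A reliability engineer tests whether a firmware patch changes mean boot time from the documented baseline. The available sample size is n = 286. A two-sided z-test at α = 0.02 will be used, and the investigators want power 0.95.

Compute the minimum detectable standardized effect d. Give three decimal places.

d ≈ 0.235

Required noncentrality: δ = z_{0.01} + z_{0.05} = 2.326 + 1.645 = 3.971.
(The second rejection-region term Φ(−δ − z_{α/2}) is negligible and dropped.)
δ = d·√n ⇒ d = δ/√n = 3.971/√286 = 0.2348.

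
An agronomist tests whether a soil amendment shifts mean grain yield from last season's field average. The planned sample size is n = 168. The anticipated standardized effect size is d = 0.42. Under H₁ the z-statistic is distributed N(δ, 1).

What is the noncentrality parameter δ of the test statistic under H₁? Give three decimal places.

δ ≈ 5.444

δ = d·√n = 0.42 × √168 = 5.4438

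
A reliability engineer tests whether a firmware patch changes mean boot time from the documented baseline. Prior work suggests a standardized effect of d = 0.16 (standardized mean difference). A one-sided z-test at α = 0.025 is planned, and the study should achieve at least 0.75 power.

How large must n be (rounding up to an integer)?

For power 0.75 need Φ(δ − z_{0.025}) = 0.75, so δ = z_{0.025} + z_{0.25} = 1.960 + 0.674 = 2.634.
δ = d·√n ⇒ n = (δ/d)² = (2.634 / 0.16)² = 271.11.
Round up to the next whole unit.

n = 272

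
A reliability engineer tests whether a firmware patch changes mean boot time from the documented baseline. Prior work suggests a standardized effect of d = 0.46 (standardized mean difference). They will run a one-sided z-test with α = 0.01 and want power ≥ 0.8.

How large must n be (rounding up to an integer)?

For power 0.8 need Φ(δ − z_{0.01}) = 0.8, so δ = z_{0.01} + z_{0.20} = 2.326 + 0.842 = 3.168.
δ = d·√n ⇒ n = (δ/d)² = (3.168 / 0.46)² = 47.43.
Rounding up, n = 48.

n = 48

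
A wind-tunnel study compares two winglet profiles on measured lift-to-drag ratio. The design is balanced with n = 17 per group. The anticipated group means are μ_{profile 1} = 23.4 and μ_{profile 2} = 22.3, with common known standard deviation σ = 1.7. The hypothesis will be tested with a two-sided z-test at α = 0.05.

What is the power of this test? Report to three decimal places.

Standardized effect: d = |μ_{profile 1} − μ_{profile 2}| / σ = |23.4 − 22.3| / 1.7 = 0.6471
Noncentrality parameter: δ = d·√(n/2) = 0.6471 × √(17/2) = 1.8865
Critical value for a two-sided test at α = 0.05: z_{α/2} = 1.960.
Power = Φ(δ − 1.960) + Φ(−δ − 1.960) = Φ(-0.073) + Φ(-3.846) = 0.4707 + 0.0001 = 0.4708.

Power ≈ 0.471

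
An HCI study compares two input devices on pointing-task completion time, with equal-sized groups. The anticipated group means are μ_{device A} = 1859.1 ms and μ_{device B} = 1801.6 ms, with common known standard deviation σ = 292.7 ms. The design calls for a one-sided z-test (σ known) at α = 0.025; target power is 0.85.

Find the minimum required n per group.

Standardized effect: d = |μ_{device A} − μ_{device B}| / σ = |1859.1 − 1801.6| / 292.7 = 0.1964
Set Φ(δ − 1.960) = 0.85; then δ − 1.960 = Φ⁻¹(0.85) = 1.036, giving δ = 2.996.
δ = d·√(n/2) ⇒ n = 2(δ/d)² = 2 × (2.996 / 0.1964)² = 465.31.
Round up to the next whole unit.

n = 466 per group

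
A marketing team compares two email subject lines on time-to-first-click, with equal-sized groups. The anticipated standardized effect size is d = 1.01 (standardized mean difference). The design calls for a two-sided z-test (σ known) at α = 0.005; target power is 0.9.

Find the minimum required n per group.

For power 0.9 need Φ(δ − z_{0.0025}) = 0.9, so δ = z_{0.0025} + z_{0.10} = 2.807 + 1.282 = 4.089.
(Ignoring the negligible lower-tail rejection probability gives the usual closed-form inversion.)
δ = d·√(n/2) ⇒ n = 2(δ/d)² = 2 × (4.089 / 1.01)² = 32.77.
Rounding up, n = 33 per group.

n = 33 per group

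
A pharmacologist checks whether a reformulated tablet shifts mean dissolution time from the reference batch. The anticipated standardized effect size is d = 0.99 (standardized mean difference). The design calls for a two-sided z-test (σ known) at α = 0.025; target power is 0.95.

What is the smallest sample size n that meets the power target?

n = 16

Set Φ(δ − 2.241) = 0.95; then δ − 2.241 = Φ⁻¹(0.95) = 1.645, giving δ = 3.886.
(Ignoring the negligible lower-tail rejection probability gives the usual closed-form inversion.)
δ = d·√n ⇒ n = (δ/d)² = (3.886 / 0.99)² = 15.41.
Rounding up, n = 16.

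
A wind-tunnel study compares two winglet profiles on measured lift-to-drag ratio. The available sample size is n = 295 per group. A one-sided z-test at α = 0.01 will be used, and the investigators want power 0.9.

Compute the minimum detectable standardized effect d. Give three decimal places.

Required noncentrality: δ = z_{0.01} + z_{0.10} = 2.326 + 1.282 = 3.608.
δ = d·√(n/2) ⇒ d = δ/√(n/2) = 3.608/√(295/2) = 0.2971.

d ≈ 0.297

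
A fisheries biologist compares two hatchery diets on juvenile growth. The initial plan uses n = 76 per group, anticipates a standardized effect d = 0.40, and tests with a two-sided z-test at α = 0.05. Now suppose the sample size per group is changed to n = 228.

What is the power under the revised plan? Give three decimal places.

Power ≈ 0.990

With n = 228 per group: δ = d·√(n/2) = 0.40 × √(228/2) = 4.2708. Critical value z_{0.025} = 1.960.
Revised power = Φ(δ − 1.960) + Φ(−δ − 1.960) = Φ(2.311) + Φ(-6.231) = 0.9896 + 0.0000 = 0.9896.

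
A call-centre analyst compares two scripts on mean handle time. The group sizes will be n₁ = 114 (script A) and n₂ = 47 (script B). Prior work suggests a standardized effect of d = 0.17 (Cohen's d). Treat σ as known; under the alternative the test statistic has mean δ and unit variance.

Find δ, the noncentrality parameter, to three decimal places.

δ ≈ 0.981

The noncentrality parameter scales effect size by the design's sample-size factor: δ = d / √(1/n₁ + 1/n₂) = 0.17 / √(1/114 + 1/47) = 0.9807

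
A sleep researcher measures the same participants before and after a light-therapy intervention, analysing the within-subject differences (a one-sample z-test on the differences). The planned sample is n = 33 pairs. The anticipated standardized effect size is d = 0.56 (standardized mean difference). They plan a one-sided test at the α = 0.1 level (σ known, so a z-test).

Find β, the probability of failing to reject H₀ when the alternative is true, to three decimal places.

β ≈ 0.026

Noncentrality parameter: δ = d·√n = 0.56 × √33 = 3.2170
Critical value for a one-sided test at α = 0.1: z_α = 1.282.
Power = Φ(δ − 1.282) = Φ(1.935) = 0.9735.
Type II error: β = 1 − power = 1 − 0.9735 = 0.0265.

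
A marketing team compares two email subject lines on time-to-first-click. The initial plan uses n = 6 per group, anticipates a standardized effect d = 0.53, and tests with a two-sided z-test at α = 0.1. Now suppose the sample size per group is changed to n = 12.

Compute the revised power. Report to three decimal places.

With n = 12 per group: δ = d·√(n/2) = 0.53 × √(12/2) = 1.2982. Critical value z_{0.05} = 1.645.
Revised power = Φ(δ − 1.645) + Φ(−δ − 1.645) = Φ(-0.347) + Φ(-2.943) = 0.3644 + 0.0016 = 0.3661.

Power ≈ 0.366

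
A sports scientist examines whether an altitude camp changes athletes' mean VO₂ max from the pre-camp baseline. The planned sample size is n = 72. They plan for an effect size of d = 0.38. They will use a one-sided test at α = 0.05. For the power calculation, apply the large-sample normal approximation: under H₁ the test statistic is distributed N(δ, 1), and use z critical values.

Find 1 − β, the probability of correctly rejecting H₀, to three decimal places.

Power ≈ 0.943

Noncentrality parameter: δ = d·√n = 0.38 × √72 = 3.2244
Critical value for a one-sided test at α = 0.05: z_α = 1.645.
Power = P(Z > 1.645 − δ) = Φ(1.580) = 0.9429.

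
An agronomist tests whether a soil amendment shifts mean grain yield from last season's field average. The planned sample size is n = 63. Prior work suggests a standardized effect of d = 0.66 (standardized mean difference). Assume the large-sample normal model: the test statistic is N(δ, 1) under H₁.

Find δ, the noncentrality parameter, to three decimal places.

δ = d·√n = 0.66 × √63 = 5.2386

δ ≈ 5.239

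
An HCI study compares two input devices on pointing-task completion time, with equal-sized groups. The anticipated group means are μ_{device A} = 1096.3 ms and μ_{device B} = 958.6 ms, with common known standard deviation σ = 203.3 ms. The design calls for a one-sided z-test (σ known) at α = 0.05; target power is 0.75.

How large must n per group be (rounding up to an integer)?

Standardized effect: d = |μ_{device A} − μ_{device B}| / σ = |1096.3 − 958.6| / 203.3 = 0.6773
For power 0.75 need Φ(δ − z_{0.05}) = 0.75, so δ = z_{0.05} + z_{0.25} = 1.645 + 0.674 = 2.319.
δ = d·√(n/2) ⇒ n = 2(δ/d)² = 2 × (2.319 / 0.6773)² = 23.45.
Rounding up, n = 24 per group.

n = 24 per group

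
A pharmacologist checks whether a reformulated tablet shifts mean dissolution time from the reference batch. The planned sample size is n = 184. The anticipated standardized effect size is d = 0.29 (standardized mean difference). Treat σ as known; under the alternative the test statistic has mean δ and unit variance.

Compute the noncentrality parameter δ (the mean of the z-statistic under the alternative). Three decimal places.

δ = d·√n = 0.29 × √184 = 3.9338

δ ≈ 3.934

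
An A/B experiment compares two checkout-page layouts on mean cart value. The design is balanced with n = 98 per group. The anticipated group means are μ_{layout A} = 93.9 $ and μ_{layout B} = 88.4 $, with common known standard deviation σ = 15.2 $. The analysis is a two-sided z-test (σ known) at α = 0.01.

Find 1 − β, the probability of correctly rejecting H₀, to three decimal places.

Power ≈ 0.483

Standardized effect: d = |μ_{layout A} − μ_{layout B}| / σ = |93.9 − 88.4| / 15.2 = 0.3618
Noncentrality parameter: δ = d·√(n/2) = 0.3618 × √(98/2) = 2.5329
Critical value for a two-sided test at α = 0.01: z_{α/2} = 2.576.
Power = Φ(δ − 2.576) + Φ(−δ − 2.576) = Φ(-0.043) + Φ(-5.109) = 0.4829 + 0.0000 = 0.4829.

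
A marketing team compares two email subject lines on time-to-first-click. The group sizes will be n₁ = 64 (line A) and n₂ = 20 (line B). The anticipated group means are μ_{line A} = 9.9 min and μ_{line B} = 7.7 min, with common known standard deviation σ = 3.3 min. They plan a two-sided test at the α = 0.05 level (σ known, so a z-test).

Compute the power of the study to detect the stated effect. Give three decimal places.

Standardized effect: d = |μ_{line A} − μ_{line B}| / σ = |9.9 − 7.7| / 3.3 = 0.6667
Noncentrality parameter: δ = d / √(1/n₁ + 1/n₂) = 0.6667 / √(1/64 + 1/20) = 2.6024
Two-sided α = 0.05 → critical value z_{0.025} = 1.960.
Power = Φ(δ − 1.960) + Φ(−δ − 1.960) = Φ(0.642) + Φ(-4.562) = 0.7397 + 0.0000 = 0.7397.

Power ≈ 0.740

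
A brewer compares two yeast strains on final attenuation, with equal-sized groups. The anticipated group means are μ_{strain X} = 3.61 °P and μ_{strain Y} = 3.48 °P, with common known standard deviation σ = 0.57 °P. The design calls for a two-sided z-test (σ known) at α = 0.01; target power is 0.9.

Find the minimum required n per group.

n = 573 per group

Standardized effect: d = |μ_{strain X} − μ_{strain Y}| / σ = |3.61 − 3.48| / 0.57 = 0.2281
Set Φ(δ − 2.576) = 0.9; then δ − 2.576 = Φ⁻¹(0.9) = 1.282, giving δ = 3.857.
(Ignoring the negligible lower-tail rejection probability gives the usual closed-form inversion.)
δ = d·√(n/2) ⇒ n = 2(δ/d)² = 2 × (3.857 / 0.2281)² = 572.11.
Rounding up, n = 573 per group.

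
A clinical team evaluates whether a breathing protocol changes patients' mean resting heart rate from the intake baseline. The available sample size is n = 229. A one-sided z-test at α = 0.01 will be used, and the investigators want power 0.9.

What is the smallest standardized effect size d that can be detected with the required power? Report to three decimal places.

Required noncentrality: δ = z_{0.01} + z_{0.10} = 2.326 + 1.282 = 3.608.
δ = d·√n ⇒ d = δ/√n = 3.608/√229 = 0.2384.

d ≈ 0.238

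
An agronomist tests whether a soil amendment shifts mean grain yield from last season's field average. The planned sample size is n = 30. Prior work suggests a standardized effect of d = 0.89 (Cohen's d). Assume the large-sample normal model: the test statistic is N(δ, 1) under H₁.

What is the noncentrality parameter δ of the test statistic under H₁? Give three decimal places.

The noncentrality parameter scales effect size by the design's sample-size factor: δ = d·√n = 0.89 × √30 = 4.8747

δ ≈ 4.875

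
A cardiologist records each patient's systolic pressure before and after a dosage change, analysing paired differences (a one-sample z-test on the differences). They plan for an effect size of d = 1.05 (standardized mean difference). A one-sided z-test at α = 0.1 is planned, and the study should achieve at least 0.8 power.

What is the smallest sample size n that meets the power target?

Set Φ(δ − 1.282) = 0.8; then δ − 1.282 = Φ⁻¹(0.8) = 0.842, giving δ = 2.123.
δ = d·√n ⇒ n = (δ/d)² = (2.123 / 1.05)² = 4.09.
Round up to the next whole unit.

n = 5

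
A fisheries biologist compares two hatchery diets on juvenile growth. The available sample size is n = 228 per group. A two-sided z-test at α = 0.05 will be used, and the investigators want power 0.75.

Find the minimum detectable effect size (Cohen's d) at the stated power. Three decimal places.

Required noncentrality: δ = z_{0.025} + z_{0.25} = 1.960 + 0.674 = 2.634.
(Lower-tail contribution to power is negligible for δ > 0.)
δ = d·√(n/2) ⇒ d = δ/√(n/2) = 2.634/√(228/2) = 0.2467.

d ≈ 0.247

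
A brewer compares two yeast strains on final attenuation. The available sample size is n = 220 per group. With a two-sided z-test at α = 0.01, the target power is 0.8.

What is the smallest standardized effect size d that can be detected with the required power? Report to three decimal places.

Need Φ(δ − 2.576) = 0.8, so δ = 2.576 + 0.842 = 3.417.
(The second rejection-region term Φ(−δ − z_{α/2}) is negligible and dropped.)
δ = d·√(n/2) ⇒ d = δ/√(n/2) = 3.417/√(220/2) = 0.3258.

d ≈ 0.326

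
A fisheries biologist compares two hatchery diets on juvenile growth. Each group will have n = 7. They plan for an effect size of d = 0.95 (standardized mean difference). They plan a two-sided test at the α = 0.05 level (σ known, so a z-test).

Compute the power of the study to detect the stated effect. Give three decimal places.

Power ≈ 0.428

Noncentrality parameter: δ = d·√(n/2) = 0.95 × √(7/2) = 1.7773
Two-sided α = 0.05 → critical value z_{0.025} = 1.960.
Power = Φ(δ − 1.960) + Φ(−δ − 1.960) = Φ(-0.183) + Φ(-3.737) = 0.4275 + 0.0001 = 0.4276.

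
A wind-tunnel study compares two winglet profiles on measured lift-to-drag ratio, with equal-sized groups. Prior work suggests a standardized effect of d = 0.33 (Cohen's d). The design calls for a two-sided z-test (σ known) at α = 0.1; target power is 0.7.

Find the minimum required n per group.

For power 0.7 need Φ(δ − z_{0.05}) = 0.7, so δ = z_{0.05} + z_{0.30} = 1.645 + 0.524 = 2.169.
(The Φ(−δ − z_{α/2}) term is vanishingly small for δ > 0 and is dropped in the standard sample-size formula.)
δ = d·√(n/2) ⇒ n = 2(δ/d)² = 2 × (2.169 / 0.33)² = 86.42.
Rounding up, n = 87 per group.

n = 87 per group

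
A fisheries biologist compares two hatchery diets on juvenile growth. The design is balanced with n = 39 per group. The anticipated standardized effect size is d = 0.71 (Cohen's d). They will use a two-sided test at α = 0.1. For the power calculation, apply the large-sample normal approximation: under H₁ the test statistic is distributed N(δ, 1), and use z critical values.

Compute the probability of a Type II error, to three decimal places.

β ≈ 0.068

Noncentrality parameter: δ = d·√(n/2) = 0.71 × √(39/2) = 3.1353
Critical value for a two-sided test at α = 0.1: z_{α/2} = 1.645.
Power = Φ(δ − 1.645) + Φ(−δ − 1.645) = Φ(1.490) + Φ(-4.780) = 0.9319 + 0.0000 = 0.9319.
Type II error: β = 1 − power = 1 − 0.9319 = 0.0681.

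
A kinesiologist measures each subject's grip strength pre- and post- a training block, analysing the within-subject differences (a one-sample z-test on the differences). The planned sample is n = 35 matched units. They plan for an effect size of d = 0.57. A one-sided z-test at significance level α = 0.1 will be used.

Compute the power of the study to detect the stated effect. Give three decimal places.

Power ≈ 0.982

Noncentrality parameter: δ = d·√n = 0.57 × √35 = 3.3722
One-sided α = 0.1 → critical value z_{0.1} = 1.282.
Power = Φ(δ − 1.282) = Φ(2.091) = 0.9817.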